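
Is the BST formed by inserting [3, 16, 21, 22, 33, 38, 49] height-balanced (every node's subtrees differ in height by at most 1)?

Tree (level-order array): [3, None, 16, None, 21, None, 22, None, 33, None, 38, None, 49]
Definition: a tree is height-balanced if, at every node, |h(left) - h(right)| <= 1 (empty subtree has height -1).
Bottom-up per-node check:
  node 49: h_left=-1, h_right=-1, diff=0 [OK], height=0
  node 38: h_left=-1, h_right=0, diff=1 [OK], height=1
  node 33: h_left=-1, h_right=1, diff=2 [FAIL (|-1-1|=2 > 1)], height=2
  node 22: h_left=-1, h_right=2, diff=3 [FAIL (|-1-2|=3 > 1)], height=3
  node 21: h_left=-1, h_right=3, diff=4 [FAIL (|-1-3|=4 > 1)], height=4
  node 16: h_left=-1, h_right=4, diff=5 [FAIL (|-1-4|=5 > 1)], height=5
  node 3: h_left=-1, h_right=5, diff=6 [FAIL (|-1-5|=6 > 1)], height=6
Node 33 violates the condition: |-1 - 1| = 2 > 1.
Result: Not balanced


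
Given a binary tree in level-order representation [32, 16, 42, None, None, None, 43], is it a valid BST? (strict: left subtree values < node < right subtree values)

Level-order array: [32, 16, 42, None, None, None, 43]
Validate using subtree bounds (lo, hi): at each node, require lo < value < hi,
then recurse left with hi=value and right with lo=value.
Preorder trace (stopping at first violation):
  at node 32 with bounds (-inf, +inf): OK
  at node 16 with bounds (-inf, 32): OK
  at node 42 with bounds (32, +inf): OK
  at node 43 with bounds (42, +inf): OK
No violation found at any node.
Result: Valid BST


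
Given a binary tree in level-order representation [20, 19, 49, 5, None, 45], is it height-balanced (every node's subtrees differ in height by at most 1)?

Tree (level-order array): [20, 19, 49, 5, None, 45]
Definition: a tree is height-balanced if, at every node, |h(left) - h(right)| <= 1 (empty subtree has height -1).
Bottom-up per-node check:
  node 5: h_left=-1, h_right=-1, diff=0 [OK], height=0
  node 19: h_left=0, h_right=-1, diff=1 [OK], height=1
  node 45: h_left=-1, h_right=-1, diff=0 [OK], height=0
  node 49: h_left=0, h_right=-1, diff=1 [OK], height=1
  node 20: h_left=1, h_right=1, diff=0 [OK], height=2
All nodes satisfy the balance condition.
Result: Balanced


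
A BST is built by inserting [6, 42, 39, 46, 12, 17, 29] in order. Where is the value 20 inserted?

Starting tree (level order): [6, None, 42, 39, 46, 12, None, None, None, None, 17, None, 29]
Insertion path: 6 -> 42 -> 39 -> 12 -> 17 -> 29
Result: insert 20 as left child of 29
Final tree (level order): [6, None, 42, 39, 46, 12, None, None, None, None, 17, None, 29, 20]


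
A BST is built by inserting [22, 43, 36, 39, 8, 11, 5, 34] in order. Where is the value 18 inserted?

Starting tree (level order): [22, 8, 43, 5, 11, 36, None, None, None, None, None, 34, 39]
Insertion path: 22 -> 8 -> 11
Result: insert 18 as right child of 11
Final tree (level order): [22, 8, 43, 5, 11, 36, None, None, None, None, 18, 34, 39]


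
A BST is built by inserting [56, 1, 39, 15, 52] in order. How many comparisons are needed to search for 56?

Search path for 56: 56
Found: True
Comparisons: 1


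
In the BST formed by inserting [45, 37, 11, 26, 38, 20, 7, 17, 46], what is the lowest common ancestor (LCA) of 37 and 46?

Tree insertion order: [45, 37, 11, 26, 38, 20, 7, 17, 46]
Tree (level-order array): [45, 37, 46, 11, 38, None, None, 7, 26, None, None, None, None, 20, None, 17]
In a BST, the LCA of p=37, q=46 is the first node v on the
root-to-leaf path with p <= v <= q (go left if both < v, right if both > v).
Walk from root:
  at 45: 37 <= 45 <= 46, this is the LCA
LCA = 45


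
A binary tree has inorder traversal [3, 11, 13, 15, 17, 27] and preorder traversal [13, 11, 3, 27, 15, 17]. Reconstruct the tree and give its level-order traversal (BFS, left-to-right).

Inorder:  [3, 11, 13, 15, 17, 27]
Preorder: [13, 11, 3, 27, 15, 17]
Algorithm: preorder visits root first, so consume preorder in order;
for each root, split the current inorder slice at that value into
left-subtree inorder and right-subtree inorder, then recurse.
Recursive splits:
  root=13; inorder splits into left=[3, 11], right=[15, 17, 27]
  root=11; inorder splits into left=[3], right=[]
  root=3; inorder splits into left=[], right=[]
  root=27; inorder splits into left=[15, 17], right=[]
  root=15; inorder splits into left=[], right=[17]
  root=17; inorder splits into left=[], right=[]
Reconstructed level-order: [13, 11, 27, 3, 15, 17]


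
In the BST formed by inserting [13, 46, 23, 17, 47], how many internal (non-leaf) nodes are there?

Tree built from: [13, 46, 23, 17, 47]
Tree (level-order array): [13, None, 46, 23, 47, 17]
Rule: An internal node has at least one child.
Per-node child counts:
  node 13: 1 child(ren)
  node 46: 2 child(ren)
  node 23: 1 child(ren)
  node 17: 0 child(ren)
  node 47: 0 child(ren)
Matching nodes: [13, 46, 23]
Count of internal (non-leaf) nodes: 3


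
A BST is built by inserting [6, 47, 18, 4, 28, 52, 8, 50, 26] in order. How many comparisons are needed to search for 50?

Search path for 50: 6 -> 47 -> 52 -> 50
Found: True
Comparisons: 4


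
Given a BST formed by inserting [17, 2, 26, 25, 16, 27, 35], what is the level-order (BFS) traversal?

Tree insertion order: [17, 2, 26, 25, 16, 27, 35]
Tree (level-order array): [17, 2, 26, None, 16, 25, 27, None, None, None, None, None, 35]
BFS from the root, enqueuing left then right child of each popped node:
  queue [17] -> pop 17, enqueue [2, 26], visited so far: [17]
  queue [2, 26] -> pop 2, enqueue [16], visited so far: [17, 2]
  queue [26, 16] -> pop 26, enqueue [25, 27], visited so far: [17, 2, 26]
  queue [16, 25, 27] -> pop 16, enqueue [none], visited so far: [17, 2, 26, 16]
  queue [25, 27] -> pop 25, enqueue [none], visited so far: [17, 2, 26, 16, 25]
  queue [27] -> pop 27, enqueue [35], visited so far: [17, 2, 26, 16, 25, 27]
  queue [35] -> pop 35, enqueue [none], visited so far: [17, 2, 26, 16, 25, 27, 35]
Result: [17, 2, 26, 16, 25, 27, 35]


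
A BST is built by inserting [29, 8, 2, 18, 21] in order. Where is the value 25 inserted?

Starting tree (level order): [29, 8, None, 2, 18, None, None, None, 21]
Insertion path: 29 -> 8 -> 18 -> 21
Result: insert 25 as right child of 21
Final tree (level order): [29, 8, None, 2, 18, None, None, None, 21, None, 25]


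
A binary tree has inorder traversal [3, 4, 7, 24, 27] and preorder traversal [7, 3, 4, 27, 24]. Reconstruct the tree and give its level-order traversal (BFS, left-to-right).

Inorder:  [3, 4, 7, 24, 27]
Preorder: [7, 3, 4, 27, 24]
Algorithm: preorder visits root first, so consume preorder in order;
for each root, split the current inorder slice at that value into
left-subtree inorder and right-subtree inorder, then recurse.
Recursive splits:
  root=7; inorder splits into left=[3, 4], right=[24, 27]
  root=3; inorder splits into left=[], right=[4]
  root=4; inorder splits into left=[], right=[]
  root=27; inorder splits into left=[24], right=[]
  root=24; inorder splits into left=[], right=[]
Reconstructed level-order: [7, 3, 27, 4, 24]


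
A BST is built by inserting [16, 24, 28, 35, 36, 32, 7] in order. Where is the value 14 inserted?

Starting tree (level order): [16, 7, 24, None, None, None, 28, None, 35, 32, 36]
Insertion path: 16 -> 7
Result: insert 14 as right child of 7
Final tree (level order): [16, 7, 24, None, 14, None, 28, None, None, None, 35, 32, 36]


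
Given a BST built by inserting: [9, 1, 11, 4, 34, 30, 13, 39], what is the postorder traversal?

Tree insertion order: [9, 1, 11, 4, 34, 30, 13, 39]
Tree (level-order array): [9, 1, 11, None, 4, None, 34, None, None, 30, 39, 13]
Postorder traversal: [4, 1, 13, 30, 39, 34, 11, 9]


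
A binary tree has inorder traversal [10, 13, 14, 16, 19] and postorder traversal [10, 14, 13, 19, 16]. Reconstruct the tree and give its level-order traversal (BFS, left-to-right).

Inorder:   [10, 13, 14, 16, 19]
Postorder: [10, 14, 13, 19, 16]
Algorithm: postorder visits root last, so walk postorder right-to-left;
each value is the root of the current inorder slice — split it at that
value, recurse on the right subtree first, then the left.
Recursive splits:
  root=16; inorder splits into left=[10, 13, 14], right=[19]
  root=19; inorder splits into left=[], right=[]
  root=13; inorder splits into left=[10], right=[14]
  root=14; inorder splits into left=[], right=[]
  root=10; inorder splits into left=[], right=[]
Reconstructed level-order: [16, 13, 19, 10, 14]


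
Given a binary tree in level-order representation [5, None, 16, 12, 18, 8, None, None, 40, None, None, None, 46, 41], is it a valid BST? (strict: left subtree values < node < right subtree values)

Level-order array: [5, None, 16, 12, 18, 8, None, None, 40, None, None, None, 46, 41]
Validate using subtree bounds (lo, hi): at each node, require lo < value < hi,
then recurse left with hi=value and right with lo=value.
Preorder trace (stopping at first violation):
  at node 5 with bounds (-inf, +inf): OK
  at node 16 with bounds (5, +inf): OK
  at node 12 with bounds (5, 16): OK
  at node 8 with bounds (5, 12): OK
  at node 18 with bounds (16, +inf): OK
  at node 40 with bounds (18, +inf): OK
  at node 46 with bounds (40, +inf): OK
  at node 41 with bounds (40, 46): OK
No violation found at any node.
Result: Valid BST


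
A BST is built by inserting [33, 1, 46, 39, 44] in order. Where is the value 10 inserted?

Starting tree (level order): [33, 1, 46, None, None, 39, None, None, 44]
Insertion path: 33 -> 1
Result: insert 10 as right child of 1
Final tree (level order): [33, 1, 46, None, 10, 39, None, None, None, None, 44]


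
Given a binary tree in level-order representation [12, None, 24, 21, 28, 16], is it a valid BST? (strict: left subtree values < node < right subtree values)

Level-order array: [12, None, 24, 21, 28, 16]
Validate using subtree bounds (lo, hi): at each node, require lo < value < hi,
then recurse left with hi=value and right with lo=value.
Preorder trace (stopping at first violation):
  at node 12 with bounds (-inf, +inf): OK
  at node 24 with bounds (12, +inf): OK
  at node 21 with bounds (12, 24): OK
  at node 16 with bounds (12, 21): OK
  at node 28 with bounds (24, +inf): OK
No violation found at any node.
Result: Valid BST


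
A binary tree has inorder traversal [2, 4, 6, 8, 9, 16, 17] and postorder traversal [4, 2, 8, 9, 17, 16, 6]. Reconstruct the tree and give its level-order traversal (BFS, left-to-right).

Inorder:   [2, 4, 6, 8, 9, 16, 17]
Postorder: [4, 2, 8, 9, 17, 16, 6]
Algorithm: postorder visits root last, so walk postorder right-to-left;
each value is the root of the current inorder slice — split it at that
value, recurse on the right subtree first, then the left.
Recursive splits:
  root=6; inorder splits into left=[2, 4], right=[8, 9, 16, 17]
  root=16; inorder splits into left=[8, 9], right=[17]
  root=17; inorder splits into left=[], right=[]
  root=9; inorder splits into left=[8], right=[]
  root=8; inorder splits into left=[], right=[]
  root=2; inorder splits into left=[], right=[4]
  root=4; inorder splits into left=[], right=[]
Reconstructed level-order: [6, 2, 16, 4, 9, 17, 8]


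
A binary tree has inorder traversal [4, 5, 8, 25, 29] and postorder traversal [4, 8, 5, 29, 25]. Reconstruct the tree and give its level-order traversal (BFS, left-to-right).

Inorder:   [4, 5, 8, 25, 29]
Postorder: [4, 8, 5, 29, 25]
Algorithm: postorder visits root last, so walk postorder right-to-left;
each value is the root of the current inorder slice — split it at that
value, recurse on the right subtree first, then the left.
Recursive splits:
  root=25; inorder splits into left=[4, 5, 8], right=[29]
  root=29; inorder splits into left=[], right=[]
  root=5; inorder splits into left=[4], right=[8]
  root=8; inorder splits into left=[], right=[]
  root=4; inorder splits into left=[], right=[]
Reconstructed level-order: [25, 5, 29, 4, 8]


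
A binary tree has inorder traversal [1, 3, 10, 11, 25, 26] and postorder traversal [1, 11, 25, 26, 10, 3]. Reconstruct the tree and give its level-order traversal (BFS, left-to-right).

Inorder:   [1, 3, 10, 11, 25, 26]
Postorder: [1, 11, 25, 26, 10, 3]
Algorithm: postorder visits root last, so walk postorder right-to-left;
each value is the root of the current inorder slice — split it at that
value, recurse on the right subtree first, then the left.
Recursive splits:
  root=3; inorder splits into left=[1], right=[10, 11, 25, 26]
  root=10; inorder splits into left=[], right=[11, 25, 26]
  root=26; inorder splits into left=[11, 25], right=[]
  root=25; inorder splits into left=[11], right=[]
  root=11; inorder splits into left=[], right=[]
  root=1; inorder splits into left=[], right=[]
Reconstructed level-order: [3, 1, 10, 26, 25, 11]


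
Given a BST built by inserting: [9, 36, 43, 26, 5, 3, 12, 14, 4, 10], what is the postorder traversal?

Tree insertion order: [9, 36, 43, 26, 5, 3, 12, 14, 4, 10]
Tree (level-order array): [9, 5, 36, 3, None, 26, 43, None, 4, 12, None, None, None, None, None, 10, 14]
Postorder traversal: [4, 3, 5, 10, 14, 12, 26, 43, 36, 9]


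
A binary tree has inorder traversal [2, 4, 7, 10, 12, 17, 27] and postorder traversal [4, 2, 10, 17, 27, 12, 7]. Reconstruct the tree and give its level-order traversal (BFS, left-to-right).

Inorder:   [2, 4, 7, 10, 12, 17, 27]
Postorder: [4, 2, 10, 17, 27, 12, 7]
Algorithm: postorder visits root last, so walk postorder right-to-left;
each value is the root of the current inorder slice — split it at that
value, recurse on the right subtree first, then the left.
Recursive splits:
  root=7; inorder splits into left=[2, 4], right=[10, 12, 17, 27]
  root=12; inorder splits into left=[10], right=[17, 27]
  root=27; inorder splits into left=[17], right=[]
  root=17; inorder splits into left=[], right=[]
  root=10; inorder splits into left=[], right=[]
  root=2; inorder splits into left=[], right=[4]
  root=4; inorder splits into left=[], right=[]
Reconstructed level-order: [7, 2, 12, 4, 10, 27, 17]


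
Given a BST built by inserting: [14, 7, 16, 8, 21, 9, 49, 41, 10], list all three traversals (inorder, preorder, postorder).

Tree insertion order: [14, 7, 16, 8, 21, 9, 49, 41, 10]
Tree (level-order array): [14, 7, 16, None, 8, None, 21, None, 9, None, 49, None, 10, 41]
Inorder (L, root, R): [7, 8, 9, 10, 14, 16, 21, 41, 49]
Preorder (root, L, R): [14, 7, 8, 9, 10, 16, 21, 49, 41]
Postorder (L, R, root): [10, 9, 8, 7, 41, 49, 21, 16, 14]


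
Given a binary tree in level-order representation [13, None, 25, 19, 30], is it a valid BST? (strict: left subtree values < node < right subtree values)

Level-order array: [13, None, 25, 19, 30]
Validate using subtree bounds (lo, hi): at each node, require lo < value < hi,
then recurse left with hi=value and right with lo=value.
Preorder trace (stopping at first violation):
  at node 13 with bounds (-inf, +inf): OK
  at node 25 with bounds (13, +inf): OK
  at node 19 with bounds (13, 25): OK
  at node 30 with bounds (25, +inf): OK
No violation found at any node.
Result: Valid BST


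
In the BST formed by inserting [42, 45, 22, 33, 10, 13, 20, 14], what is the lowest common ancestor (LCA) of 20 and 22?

Tree insertion order: [42, 45, 22, 33, 10, 13, 20, 14]
Tree (level-order array): [42, 22, 45, 10, 33, None, None, None, 13, None, None, None, 20, 14]
In a BST, the LCA of p=20, q=22 is the first node v on the
root-to-leaf path with p <= v <= q (go left if both < v, right if both > v).
Walk from root:
  at 42: both 20 and 22 < 42, go left
  at 22: 20 <= 22 <= 22, this is the LCA
LCA = 22


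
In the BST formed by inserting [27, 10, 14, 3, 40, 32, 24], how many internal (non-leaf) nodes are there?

Tree built from: [27, 10, 14, 3, 40, 32, 24]
Tree (level-order array): [27, 10, 40, 3, 14, 32, None, None, None, None, 24]
Rule: An internal node has at least one child.
Per-node child counts:
  node 27: 2 child(ren)
  node 10: 2 child(ren)
  node 3: 0 child(ren)
  node 14: 1 child(ren)
  node 24: 0 child(ren)
  node 40: 1 child(ren)
  node 32: 0 child(ren)
Matching nodes: [27, 10, 14, 40]
Count of internal (non-leaf) nodes: 4


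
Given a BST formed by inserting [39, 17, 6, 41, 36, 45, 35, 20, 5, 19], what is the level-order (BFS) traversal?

Tree insertion order: [39, 17, 6, 41, 36, 45, 35, 20, 5, 19]
Tree (level-order array): [39, 17, 41, 6, 36, None, 45, 5, None, 35, None, None, None, None, None, 20, None, 19]
BFS from the root, enqueuing left then right child of each popped node:
  queue [39] -> pop 39, enqueue [17, 41], visited so far: [39]
  queue [17, 41] -> pop 17, enqueue [6, 36], visited so far: [39, 17]
  queue [41, 6, 36] -> pop 41, enqueue [45], visited so far: [39, 17, 41]
  queue [6, 36, 45] -> pop 6, enqueue [5], visited so far: [39, 17, 41, 6]
  queue [36, 45, 5] -> pop 36, enqueue [35], visited so far: [39, 17, 41, 6, 36]
  queue [45, 5, 35] -> pop 45, enqueue [none], visited so far: [39, 17, 41, 6, 36, 45]
  queue [5, 35] -> pop 5, enqueue [none], visited so far: [39, 17, 41, 6, 36, 45, 5]
  queue [35] -> pop 35, enqueue [20], visited so far: [39, 17, 41, 6, 36, 45, 5, 35]
  queue [20] -> pop 20, enqueue [19], visited so far: [39, 17, 41, 6, 36, 45, 5, 35, 20]
  queue [19] -> pop 19, enqueue [none], visited so far: [39, 17, 41, 6, 36, 45, 5, 35, 20, 19]
Result: [39, 17, 41, 6, 36, 45, 5, 35, 20, 19]


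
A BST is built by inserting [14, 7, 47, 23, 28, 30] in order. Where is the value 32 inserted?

Starting tree (level order): [14, 7, 47, None, None, 23, None, None, 28, None, 30]
Insertion path: 14 -> 47 -> 23 -> 28 -> 30
Result: insert 32 as right child of 30
Final tree (level order): [14, 7, 47, None, None, 23, None, None, 28, None, 30, None, 32]


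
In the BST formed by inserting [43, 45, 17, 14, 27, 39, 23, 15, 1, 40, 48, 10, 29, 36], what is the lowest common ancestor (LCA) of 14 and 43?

Tree insertion order: [43, 45, 17, 14, 27, 39, 23, 15, 1, 40, 48, 10, 29, 36]
Tree (level-order array): [43, 17, 45, 14, 27, None, 48, 1, 15, 23, 39, None, None, None, 10, None, None, None, None, 29, 40, None, None, None, 36]
In a BST, the LCA of p=14, q=43 is the first node v on the
root-to-leaf path with p <= v <= q (go left if both < v, right if both > v).
Walk from root:
  at 43: 14 <= 43 <= 43, this is the LCA
LCA = 43


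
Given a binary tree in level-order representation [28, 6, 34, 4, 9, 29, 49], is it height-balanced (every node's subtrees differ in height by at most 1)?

Tree (level-order array): [28, 6, 34, 4, 9, 29, 49]
Definition: a tree is height-balanced if, at every node, |h(left) - h(right)| <= 1 (empty subtree has height -1).
Bottom-up per-node check:
  node 4: h_left=-1, h_right=-1, diff=0 [OK], height=0
  node 9: h_left=-1, h_right=-1, diff=0 [OK], height=0
  node 6: h_left=0, h_right=0, diff=0 [OK], height=1
  node 29: h_left=-1, h_right=-1, diff=0 [OK], height=0
  node 49: h_left=-1, h_right=-1, diff=0 [OK], height=0
  node 34: h_left=0, h_right=0, diff=0 [OK], height=1
  node 28: h_left=1, h_right=1, diff=0 [OK], height=2
All nodes satisfy the balance condition.
Result: Balanced


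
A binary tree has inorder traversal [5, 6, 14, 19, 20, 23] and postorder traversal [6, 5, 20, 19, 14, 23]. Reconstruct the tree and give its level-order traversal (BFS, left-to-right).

Inorder:   [5, 6, 14, 19, 20, 23]
Postorder: [6, 5, 20, 19, 14, 23]
Algorithm: postorder visits root last, so walk postorder right-to-left;
each value is the root of the current inorder slice — split it at that
value, recurse on the right subtree first, then the left.
Recursive splits:
  root=23; inorder splits into left=[5, 6, 14, 19, 20], right=[]
  root=14; inorder splits into left=[5, 6], right=[19, 20]
  root=19; inorder splits into left=[], right=[20]
  root=20; inorder splits into left=[], right=[]
  root=5; inorder splits into left=[], right=[6]
  root=6; inorder splits into left=[], right=[]
Reconstructed level-order: [23, 14, 5, 19, 6, 20]


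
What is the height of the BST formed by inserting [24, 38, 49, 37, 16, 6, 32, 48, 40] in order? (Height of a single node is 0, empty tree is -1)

Insertion order: [24, 38, 49, 37, 16, 6, 32, 48, 40]
Tree (level-order array): [24, 16, 38, 6, None, 37, 49, None, None, 32, None, 48, None, None, None, 40]
Compute height bottom-up (empty subtree = -1):
  height(6) = 1 + max(-1, -1) = 0
  height(16) = 1 + max(0, -1) = 1
  height(32) = 1 + max(-1, -1) = 0
  height(37) = 1 + max(0, -1) = 1
  height(40) = 1 + max(-1, -1) = 0
  height(48) = 1 + max(0, -1) = 1
  height(49) = 1 + max(1, -1) = 2
  height(38) = 1 + max(1, 2) = 3
  height(24) = 1 + max(1, 3) = 4
Height = 4


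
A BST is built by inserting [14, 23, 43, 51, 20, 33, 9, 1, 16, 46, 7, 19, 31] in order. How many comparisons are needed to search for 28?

Search path for 28: 14 -> 23 -> 43 -> 33 -> 31
Found: False
Comparisons: 5


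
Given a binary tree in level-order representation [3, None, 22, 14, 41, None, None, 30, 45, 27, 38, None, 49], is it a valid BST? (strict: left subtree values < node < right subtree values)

Level-order array: [3, None, 22, 14, 41, None, None, 30, 45, 27, 38, None, 49]
Validate using subtree bounds (lo, hi): at each node, require lo < value < hi,
then recurse left with hi=value and right with lo=value.
Preorder trace (stopping at first violation):
  at node 3 with bounds (-inf, +inf): OK
  at node 22 with bounds (3, +inf): OK
  at node 14 with bounds (3, 22): OK
  at node 41 with bounds (22, +inf): OK
  at node 30 with bounds (22, 41): OK
  at node 27 with bounds (22, 30): OK
  at node 38 with bounds (30, 41): OK
  at node 45 with bounds (41, +inf): OK
  at node 49 with bounds (45, +inf): OK
No violation found at any node.
Result: Valid BST


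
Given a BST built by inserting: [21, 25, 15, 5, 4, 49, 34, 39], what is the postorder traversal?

Tree insertion order: [21, 25, 15, 5, 4, 49, 34, 39]
Tree (level-order array): [21, 15, 25, 5, None, None, 49, 4, None, 34, None, None, None, None, 39]
Postorder traversal: [4, 5, 15, 39, 34, 49, 25, 21]


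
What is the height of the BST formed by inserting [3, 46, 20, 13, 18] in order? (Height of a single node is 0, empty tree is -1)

Insertion order: [3, 46, 20, 13, 18]
Tree (level-order array): [3, None, 46, 20, None, 13, None, None, 18]
Compute height bottom-up (empty subtree = -1):
  height(18) = 1 + max(-1, -1) = 0
  height(13) = 1 + max(-1, 0) = 1
  height(20) = 1 + max(1, -1) = 2
  height(46) = 1 + max(2, -1) = 3
  height(3) = 1 + max(-1, 3) = 4
Height = 4


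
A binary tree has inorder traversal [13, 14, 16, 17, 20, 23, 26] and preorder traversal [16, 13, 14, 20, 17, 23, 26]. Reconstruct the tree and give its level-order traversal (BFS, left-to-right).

Inorder:  [13, 14, 16, 17, 20, 23, 26]
Preorder: [16, 13, 14, 20, 17, 23, 26]
Algorithm: preorder visits root first, so consume preorder in order;
for each root, split the current inorder slice at that value into
left-subtree inorder and right-subtree inorder, then recurse.
Recursive splits:
  root=16; inorder splits into left=[13, 14], right=[17, 20, 23, 26]
  root=13; inorder splits into left=[], right=[14]
  root=14; inorder splits into left=[], right=[]
  root=20; inorder splits into left=[17], right=[23, 26]
  root=17; inorder splits into left=[], right=[]
  root=23; inorder splits into left=[], right=[26]
  root=26; inorder splits into left=[], right=[]
Reconstructed level-order: [16, 13, 20, 14, 17, 23, 26]


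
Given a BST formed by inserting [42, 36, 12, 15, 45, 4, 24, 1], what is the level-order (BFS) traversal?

Tree insertion order: [42, 36, 12, 15, 45, 4, 24, 1]
Tree (level-order array): [42, 36, 45, 12, None, None, None, 4, 15, 1, None, None, 24]
BFS from the root, enqueuing left then right child of each popped node:
  queue [42] -> pop 42, enqueue [36, 45], visited so far: [42]
  queue [36, 45] -> pop 36, enqueue [12], visited so far: [42, 36]
  queue [45, 12] -> pop 45, enqueue [none], visited so far: [42, 36, 45]
  queue [12] -> pop 12, enqueue [4, 15], visited so far: [42, 36, 45, 12]
  queue [4, 15] -> pop 4, enqueue [1], visited so far: [42, 36, 45, 12, 4]
  queue [15, 1] -> pop 15, enqueue [24], visited so far: [42, 36, 45, 12, 4, 15]
  queue [1, 24] -> pop 1, enqueue [none], visited so far: [42, 36, 45, 12, 4, 15, 1]
  queue [24] -> pop 24, enqueue [none], visited so far: [42, 36, 45, 12, 4, 15, 1, 24]
Result: [42, 36, 45, 12, 4, 15, 1, 24]


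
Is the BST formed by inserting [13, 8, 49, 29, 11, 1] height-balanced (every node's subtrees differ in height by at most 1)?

Tree (level-order array): [13, 8, 49, 1, 11, 29]
Definition: a tree is height-balanced if, at every node, |h(left) - h(right)| <= 1 (empty subtree has height -1).
Bottom-up per-node check:
  node 1: h_left=-1, h_right=-1, diff=0 [OK], height=0
  node 11: h_left=-1, h_right=-1, diff=0 [OK], height=0
  node 8: h_left=0, h_right=0, diff=0 [OK], height=1
  node 29: h_left=-1, h_right=-1, diff=0 [OK], height=0
  node 49: h_left=0, h_right=-1, diff=1 [OK], height=1
  node 13: h_left=1, h_right=1, diff=0 [OK], height=2
All nodes satisfy the balance condition.
Result: Balanced


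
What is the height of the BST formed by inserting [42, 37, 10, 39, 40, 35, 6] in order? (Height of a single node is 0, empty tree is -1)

Insertion order: [42, 37, 10, 39, 40, 35, 6]
Tree (level-order array): [42, 37, None, 10, 39, 6, 35, None, 40]
Compute height bottom-up (empty subtree = -1):
  height(6) = 1 + max(-1, -1) = 0
  height(35) = 1 + max(-1, -1) = 0
  height(10) = 1 + max(0, 0) = 1
  height(40) = 1 + max(-1, -1) = 0
  height(39) = 1 + max(-1, 0) = 1
  height(37) = 1 + max(1, 1) = 2
  height(42) = 1 + max(2, -1) = 3
Height = 3


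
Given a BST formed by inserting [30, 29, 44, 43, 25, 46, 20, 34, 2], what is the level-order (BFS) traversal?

Tree insertion order: [30, 29, 44, 43, 25, 46, 20, 34, 2]
Tree (level-order array): [30, 29, 44, 25, None, 43, 46, 20, None, 34, None, None, None, 2]
BFS from the root, enqueuing left then right child of each popped node:
  queue [30] -> pop 30, enqueue [29, 44], visited so far: [30]
  queue [29, 44] -> pop 29, enqueue [25], visited so far: [30, 29]
  queue [44, 25] -> pop 44, enqueue [43, 46], visited so far: [30, 29, 44]
  queue [25, 43, 46] -> pop 25, enqueue [20], visited so far: [30, 29, 44, 25]
  queue [43, 46, 20] -> pop 43, enqueue [34], visited so far: [30, 29, 44, 25, 43]
  queue [46, 20, 34] -> pop 46, enqueue [none], visited so far: [30, 29, 44, 25, 43, 46]
  queue [20, 34] -> pop 20, enqueue [2], visited so far: [30, 29, 44, 25, 43, 46, 20]
  queue [34, 2] -> pop 34, enqueue [none], visited so far: [30, 29, 44, 25, 43, 46, 20, 34]
  queue [2] -> pop 2, enqueue [none], visited so far: [30, 29, 44, 25, 43, 46, 20, 34, 2]
Result: [30, 29, 44, 25, 43, 46, 20, 34, 2]


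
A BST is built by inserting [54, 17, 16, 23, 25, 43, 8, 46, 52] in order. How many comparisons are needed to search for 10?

Search path for 10: 54 -> 17 -> 16 -> 8
Found: False
Comparisons: 4


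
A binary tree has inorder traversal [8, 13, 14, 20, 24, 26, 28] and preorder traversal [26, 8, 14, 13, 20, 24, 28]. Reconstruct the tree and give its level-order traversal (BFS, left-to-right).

Inorder:  [8, 13, 14, 20, 24, 26, 28]
Preorder: [26, 8, 14, 13, 20, 24, 28]
Algorithm: preorder visits root first, so consume preorder in order;
for each root, split the current inorder slice at that value into
left-subtree inorder and right-subtree inorder, then recurse.
Recursive splits:
  root=26; inorder splits into left=[8, 13, 14, 20, 24], right=[28]
  root=8; inorder splits into left=[], right=[13, 14, 20, 24]
  root=14; inorder splits into left=[13], right=[20, 24]
  root=13; inorder splits into left=[], right=[]
  root=20; inorder splits into left=[], right=[24]
  root=24; inorder splits into left=[], right=[]
  root=28; inorder splits into left=[], right=[]
Reconstructed level-order: [26, 8, 28, 14, 13, 20, 24]


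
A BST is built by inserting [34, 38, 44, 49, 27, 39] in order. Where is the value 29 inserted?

Starting tree (level order): [34, 27, 38, None, None, None, 44, 39, 49]
Insertion path: 34 -> 27
Result: insert 29 as right child of 27
Final tree (level order): [34, 27, 38, None, 29, None, 44, None, None, 39, 49]


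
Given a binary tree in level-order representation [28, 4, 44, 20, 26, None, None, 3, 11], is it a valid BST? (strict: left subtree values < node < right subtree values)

Level-order array: [28, 4, 44, 20, 26, None, None, 3, 11]
Validate using subtree bounds (lo, hi): at each node, require lo < value < hi,
then recurse left with hi=value and right with lo=value.
Preorder trace (stopping at first violation):
  at node 28 with bounds (-inf, +inf): OK
  at node 4 with bounds (-inf, 28): OK
  at node 20 with bounds (-inf, 4): VIOLATION
Node 20 violates its bound: not (-inf < 20 < 4).
Result: Not a valid BST


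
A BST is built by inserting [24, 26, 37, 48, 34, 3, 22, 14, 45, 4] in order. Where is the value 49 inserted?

Starting tree (level order): [24, 3, 26, None, 22, None, 37, 14, None, 34, 48, 4, None, None, None, 45]
Insertion path: 24 -> 26 -> 37 -> 48
Result: insert 49 as right child of 48
Final tree (level order): [24, 3, 26, None, 22, None, 37, 14, None, 34, 48, 4, None, None, None, 45, 49]


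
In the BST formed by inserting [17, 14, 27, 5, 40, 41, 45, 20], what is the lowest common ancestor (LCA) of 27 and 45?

Tree insertion order: [17, 14, 27, 5, 40, 41, 45, 20]
Tree (level-order array): [17, 14, 27, 5, None, 20, 40, None, None, None, None, None, 41, None, 45]
In a BST, the LCA of p=27, q=45 is the first node v on the
root-to-leaf path with p <= v <= q (go left if both < v, right if both > v).
Walk from root:
  at 17: both 27 and 45 > 17, go right
  at 27: 27 <= 27 <= 45, this is the LCA
LCA = 27


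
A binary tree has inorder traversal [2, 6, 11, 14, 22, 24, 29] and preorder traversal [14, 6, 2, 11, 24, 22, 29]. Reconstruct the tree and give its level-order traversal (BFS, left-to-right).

Inorder:  [2, 6, 11, 14, 22, 24, 29]
Preorder: [14, 6, 2, 11, 24, 22, 29]
Algorithm: preorder visits root first, so consume preorder in order;
for each root, split the current inorder slice at that value into
left-subtree inorder and right-subtree inorder, then recurse.
Recursive splits:
  root=14; inorder splits into left=[2, 6, 11], right=[22, 24, 29]
  root=6; inorder splits into left=[2], right=[11]
  root=2; inorder splits into left=[], right=[]
  root=11; inorder splits into left=[], right=[]
  root=24; inorder splits into left=[22], right=[29]
  root=22; inorder splits into left=[], right=[]
  root=29; inorder splits into left=[], right=[]
Reconstructed level-order: [14, 6, 24, 2, 11, 22, 29]


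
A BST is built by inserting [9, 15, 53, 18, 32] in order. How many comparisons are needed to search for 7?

Search path for 7: 9
Found: False
Comparisons: 1


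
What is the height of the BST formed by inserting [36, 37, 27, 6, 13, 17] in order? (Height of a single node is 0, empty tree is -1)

Insertion order: [36, 37, 27, 6, 13, 17]
Tree (level-order array): [36, 27, 37, 6, None, None, None, None, 13, None, 17]
Compute height bottom-up (empty subtree = -1):
  height(17) = 1 + max(-1, -1) = 0
  height(13) = 1 + max(-1, 0) = 1
  height(6) = 1 + max(-1, 1) = 2
  height(27) = 1 + max(2, -1) = 3
  height(37) = 1 + max(-1, -1) = 0
  height(36) = 1 + max(3, 0) = 4
Height = 4


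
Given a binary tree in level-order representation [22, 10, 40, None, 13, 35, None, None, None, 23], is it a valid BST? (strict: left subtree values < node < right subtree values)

Level-order array: [22, 10, 40, None, 13, 35, None, None, None, 23]
Validate using subtree bounds (lo, hi): at each node, require lo < value < hi,
then recurse left with hi=value and right with lo=value.
Preorder trace (stopping at first violation):
  at node 22 with bounds (-inf, +inf): OK
  at node 10 with bounds (-inf, 22): OK
  at node 13 with bounds (10, 22): OK
  at node 40 with bounds (22, +inf): OK
  at node 35 with bounds (22, 40): OK
  at node 23 with bounds (22, 35): OK
No violation found at any node.
Result: Valid BST


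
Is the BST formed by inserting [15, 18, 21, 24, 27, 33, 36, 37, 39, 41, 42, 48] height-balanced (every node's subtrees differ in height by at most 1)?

Tree (level-order array): [15, None, 18, None, 21, None, 24, None, 27, None, 33, None, 36, None, 37, None, 39, None, 41, None, 42, None, 48]
Definition: a tree is height-balanced if, at every node, |h(left) - h(right)| <= 1 (empty subtree has height -1).
Bottom-up per-node check:
  node 48: h_left=-1, h_right=-1, diff=0 [OK], height=0
  node 42: h_left=-1, h_right=0, diff=1 [OK], height=1
  node 41: h_left=-1, h_right=1, diff=2 [FAIL (|-1-1|=2 > 1)], height=2
  node 39: h_left=-1, h_right=2, diff=3 [FAIL (|-1-2|=3 > 1)], height=3
  node 37: h_left=-1, h_right=3, diff=4 [FAIL (|-1-3|=4 > 1)], height=4
  node 36: h_left=-1, h_right=4, diff=5 [FAIL (|-1-4|=5 > 1)], height=5
  node 33: h_left=-1, h_right=5, diff=6 [FAIL (|-1-5|=6 > 1)], height=6
  node 27: h_left=-1, h_right=6, diff=7 [FAIL (|-1-6|=7 > 1)], height=7
  node 24: h_left=-1, h_right=7, diff=8 [FAIL (|-1-7|=8 > 1)], height=8
  node 21: h_left=-1, h_right=8, diff=9 [FAIL (|-1-8|=9 > 1)], height=9
  node 18: h_left=-1, h_right=9, diff=10 [FAIL (|-1-9|=10 > 1)], height=10
  node 15: h_left=-1, h_right=10, diff=11 [FAIL (|-1-10|=11 > 1)], height=11
Node 41 violates the condition: |-1 - 1| = 2 > 1.
Result: Not balanced


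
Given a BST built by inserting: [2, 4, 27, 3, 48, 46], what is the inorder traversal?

Tree insertion order: [2, 4, 27, 3, 48, 46]
Tree (level-order array): [2, None, 4, 3, 27, None, None, None, 48, 46]
Inorder traversal: [2, 3, 4, 27, 46, 48]


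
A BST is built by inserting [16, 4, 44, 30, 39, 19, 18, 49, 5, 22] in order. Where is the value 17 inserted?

Starting tree (level order): [16, 4, 44, None, 5, 30, 49, None, None, 19, 39, None, None, 18, 22]
Insertion path: 16 -> 44 -> 30 -> 19 -> 18
Result: insert 17 as left child of 18
Final tree (level order): [16, 4, 44, None, 5, 30, 49, None, None, 19, 39, None, None, 18, 22, None, None, 17]


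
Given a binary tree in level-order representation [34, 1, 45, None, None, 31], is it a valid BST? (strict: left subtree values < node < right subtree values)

Level-order array: [34, 1, 45, None, None, 31]
Validate using subtree bounds (lo, hi): at each node, require lo < value < hi,
then recurse left with hi=value and right with lo=value.
Preorder trace (stopping at first violation):
  at node 34 with bounds (-inf, +inf): OK
  at node 1 with bounds (-inf, 34): OK
  at node 45 with bounds (34, +inf): OK
  at node 31 with bounds (34, 45): VIOLATION
Node 31 violates its bound: not (34 < 31 < 45).
Result: Not a valid BST


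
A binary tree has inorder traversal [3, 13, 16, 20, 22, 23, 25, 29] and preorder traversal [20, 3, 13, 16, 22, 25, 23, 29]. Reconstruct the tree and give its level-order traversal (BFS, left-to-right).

Inorder:  [3, 13, 16, 20, 22, 23, 25, 29]
Preorder: [20, 3, 13, 16, 22, 25, 23, 29]
Algorithm: preorder visits root first, so consume preorder in order;
for each root, split the current inorder slice at that value into
left-subtree inorder and right-subtree inorder, then recurse.
Recursive splits:
  root=20; inorder splits into left=[3, 13, 16], right=[22, 23, 25, 29]
  root=3; inorder splits into left=[], right=[13, 16]
  root=13; inorder splits into left=[], right=[16]
  root=16; inorder splits into left=[], right=[]
  root=22; inorder splits into left=[], right=[23, 25, 29]
  root=25; inorder splits into left=[23], right=[29]
  root=23; inorder splits into left=[], right=[]
  root=29; inorder splits into left=[], right=[]
Reconstructed level-order: [20, 3, 22, 13, 25, 16, 23, 29]


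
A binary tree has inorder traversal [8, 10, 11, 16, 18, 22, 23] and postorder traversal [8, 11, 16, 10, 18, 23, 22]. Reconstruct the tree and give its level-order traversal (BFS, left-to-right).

Inorder:   [8, 10, 11, 16, 18, 22, 23]
Postorder: [8, 11, 16, 10, 18, 23, 22]
Algorithm: postorder visits root last, so walk postorder right-to-left;
each value is the root of the current inorder slice — split it at that
value, recurse on the right subtree first, then the left.
Recursive splits:
  root=22; inorder splits into left=[8, 10, 11, 16, 18], right=[23]
  root=23; inorder splits into left=[], right=[]
  root=18; inorder splits into left=[8, 10, 11, 16], right=[]
  root=10; inorder splits into left=[8], right=[11, 16]
  root=16; inorder splits into left=[11], right=[]
  root=11; inorder splits into left=[], right=[]
  root=8; inorder splits into left=[], right=[]
Reconstructed level-order: [22, 18, 23, 10, 8, 16, 11]


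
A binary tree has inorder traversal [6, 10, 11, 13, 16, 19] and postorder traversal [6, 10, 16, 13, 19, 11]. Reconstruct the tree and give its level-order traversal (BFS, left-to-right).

Inorder:   [6, 10, 11, 13, 16, 19]
Postorder: [6, 10, 16, 13, 19, 11]
Algorithm: postorder visits root last, so walk postorder right-to-left;
each value is the root of the current inorder slice — split it at that
value, recurse on the right subtree first, then the left.
Recursive splits:
  root=11; inorder splits into left=[6, 10], right=[13, 16, 19]
  root=19; inorder splits into left=[13, 16], right=[]
  root=13; inorder splits into left=[], right=[16]
  root=16; inorder splits into left=[], right=[]
  root=10; inorder splits into left=[6], right=[]
  root=6; inorder splits into left=[], right=[]
Reconstructed level-order: [11, 10, 19, 6, 13, 16]


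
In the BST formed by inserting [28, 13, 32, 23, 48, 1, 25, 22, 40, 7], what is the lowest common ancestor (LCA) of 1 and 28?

Tree insertion order: [28, 13, 32, 23, 48, 1, 25, 22, 40, 7]
Tree (level-order array): [28, 13, 32, 1, 23, None, 48, None, 7, 22, 25, 40]
In a BST, the LCA of p=1, q=28 is the first node v on the
root-to-leaf path with p <= v <= q (go left if both < v, right if both > v).
Walk from root:
  at 28: 1 <= 28 <= 28, this is the LCA
LCA = 28


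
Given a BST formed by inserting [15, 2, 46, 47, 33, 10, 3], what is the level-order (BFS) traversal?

Tree insertion order: [15, 2, 46, 47, 33, 10, 3]
Tree (level-order array): [15, 2, 46, None, 10, 33, 47, 3]
BFS from the root, enqueuing left then right child of each popped node:
  queue [15] -> pop 15, enqueue [2, 46], visited so far: [15]
  queue [2, 46] -> pop 2, enqueue [10], visited so far: [15, 2]
  queue [46, 10] -> pop 46, enqueue [33, 47], visited so far: [15, 2, 46]
  queue [10, 33, 47] -> pop 10, enqueue [3], visited so far: [15, 2, 46, 10]
  queue [33, 47, 3] -> pop 33, enqueue [none], visited so far: [15, 2, 46, 10, 33]
  queue [47, 3] -> pop 47, enqueue [none], visited so far: [15, 2, 46, 10, 33, 47]
  queue [3] -> pop 3, enqueue [none], visited so far: [15, 2, 46, 10, 33, 47, 3]
Result: [15, 2, 46, 10, 33, 47, 3]


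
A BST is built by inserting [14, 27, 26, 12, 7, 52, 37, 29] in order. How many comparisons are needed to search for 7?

Search path for 7: 14 -> 12 -> 7
Found: True
Comparisons: 3


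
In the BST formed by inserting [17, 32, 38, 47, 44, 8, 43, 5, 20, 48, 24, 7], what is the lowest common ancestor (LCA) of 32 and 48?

Tree insertion order: [17, 32, 38, 47, 44, 8, 43, 5, 20, 48, 24, 7]
Tree (level-order array): [17, 8, 32, 5, None, 20, 38, None, 7, None, 24, None, 47, None, None, None, None, 44, 48, 43]
In a BST, the LCA of p=32, q=48 is the first node v on the
root-to-leaf path with p <= v <= q (go left if both < v, right if both > v).
Walk from root:
  at 17: both 32 and 48 > 17, go right
  at 32: 32 <= 32 <= 48, this is the LCA
LCA = 32


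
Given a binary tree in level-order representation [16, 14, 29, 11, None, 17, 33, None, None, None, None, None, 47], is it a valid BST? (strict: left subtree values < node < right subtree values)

Level-order array: [16, 14, 29, 11, None, 17, 33, None, None, None, None, None, 47]
Validate using subtree bounds (lo, hi): at each node, require lo < value < hi,
then recurse left with hi=value and right with lo=value.
Preorder trace (stopping at first violation):
  at node 16 with bounds (-inf, +inf): OK
  at node 14 with bounds (-inf, 16): OK
  at node 11 with bounds (-inf, 14): OK
  at node 29 with bounds (16, +inf): OK
  at node 17 with bounds (16, 29): OK
  at node 33 with bounds (29, +inf): OK
  at node 47 with bounds (33, +inf): OK
No violation found at any node.
Result: Valid BST
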